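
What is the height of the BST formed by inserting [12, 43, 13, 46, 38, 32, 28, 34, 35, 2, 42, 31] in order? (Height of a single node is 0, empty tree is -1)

Insertion order: [12, 43, 13, 46, 38, 32, 28, 34, 35, 2, 42, 31]
Tree (level-order array): [12, 2, 43, None, None, 13, 46, None, 38, None, None, 32, 42, 28, 34, None, None, None, 31, None, 35]
Compute height bottom-up (empty subtree = -1):
  height(2) = 1 + max(-1, -1) = 0
  height(31) = 1 + max(-1, -1) = 0
  height(28) = 1 + max(-1, 0) = 1
  height(35) = 1 + max(-1, -1) = 0
  height(34) = 1 + max(-1, 0) = 1
  height(32) = 1 + max(1, 1) = 2
  height(42) = 1 + max(-1, -1) = 0
  height(38) = 1 + max(2, 0) = 3
  height(13) = 1 + max(-1, 3) = 4
  height(46) = 1 + max(-1, -1) = 0
  height(43) = 1 + max(4, 0) = 5
  height(12) = 1 + max(0, 5) = 6
Height = 6


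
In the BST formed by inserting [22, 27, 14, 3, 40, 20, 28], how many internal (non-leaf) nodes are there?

Tree built from: [22, 27, 14, 3, 40, 20, 28]
Tree (level-order array): [22, 14, 27, 3, 20, None, 40, None, None, None, None, 28]
Rule: An internal node has at least one child.
Per-node child counts:
  node 22: 2 child(ren)
  node 14: 2 child(ren)
  node 3: 0 child(ren)
  node 20: 0 child(ren)
  node 27: 1 child(ren)
  node 40: 1 child(ren)
  node 28: 0 child(ren)
Matching nodes: [22, 14, 27, 40]
Count of internal (non-leaf) nodes: 4


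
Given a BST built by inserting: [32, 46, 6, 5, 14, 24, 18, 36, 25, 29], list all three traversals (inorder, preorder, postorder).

Tree insertion order: [32, 46, 6, 5, 14, 24, 18, 36, 25, 29]
Tree (level-order array): [32, 6, 46, 5, 14, 36, None, None, None, None, 24, None, None, 18, 25, None, None, None, 29]
Inorder (L, root, R): [5, 6, 14, 18, 24, 25, 29, 32, 36, 46]
Preorder (root, L, R): [32, 6, 5, 14, 24, 18, 25, 29, 46, 36]
Postorder (L, R, root): [5, 18, 29, 25, 24, 14, 6, 36, 46, 32]


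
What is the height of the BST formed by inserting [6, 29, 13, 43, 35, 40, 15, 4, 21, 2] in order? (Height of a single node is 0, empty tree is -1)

Insertion order: [6, 29, 13, 43, 35, 40, 15, 4, 21, 2]
Tree (level-order array): [6, 4, 29, 2, None, 13, 43, None, None, None, 15, 35, None, None, 21, None, 40]
Compute height bottom-up (empty subtree = -1):
  height(2) = 1 + max(-1, -1) = 0
  height(4) = 1 + max(0, -1) = 1
  height(21) = 1 + max(-1, -1) = 0
  height(15) = 1 + max(-1, 0) = 1
  height(13) = 1 + max(-1, 1) = 2
  height(40) = 1 + max(-1, -1) = 0
  height(35) = 1 + max(-1, 0) = 1
  height(43) = 1 + max(1, -1) = 2
  height(29) = 1 + max(2, 2) = 3
  height(6) = 1 + max(1, 3) = 4
Height = 4


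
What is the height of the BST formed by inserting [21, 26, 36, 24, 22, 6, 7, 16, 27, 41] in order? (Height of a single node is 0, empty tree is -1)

Insertion order: [21, 26, 36, 24, 22, 6, 7, 16, 27, 41]
Tree (level-order array): [21, 6, 26, None, 7, 24, 36, None, 16, 22, None, 27, 41]
Compute height bottom-up (empty subtree = -1):
  height(16) = 1 + max(-1, -1) = 0
  height(7) = 1 + max(-1, 0) = 1
  height(6) = 1 + max(-1, 1) = 2
  height(22) = 1 + max(-1, -1) = 0
  height(24) = 1 + max(0, -1) = 1
  height(27) = 1 + max(-1, -1) = 0
  height(41) = 1 + max(-1, -1) = 0
  height(36) = 1 + max(0, 0) = 1
  height(26) = 1 + max(1, 1) = 2
  height(21) = 1 + max(2, 2) = 3
Height = 3


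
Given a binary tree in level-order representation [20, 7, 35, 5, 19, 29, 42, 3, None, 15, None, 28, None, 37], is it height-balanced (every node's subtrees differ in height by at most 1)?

Tree (level-order array): [20, 7, 35, 5, 19, 29, 42, 3, None, 15, None, 28, None, 37]
Definition: a tree is height-balanced if, at every node, |h(left) - h(right)| <= 1 (empty subtree has height -1).
Bottom-up per-node check:
  node 3: h_left=-1, h_right=-1, diff=0 [OK], height=0
  node 5: h_left=0, h_right=-1, diff=1 [OK], height=1
  node 15: h_left=-1, h_right=-1, diff=0 [OK], height=0
  node 19: h_left=0, h_right=-1, diff=1 [OK], height=1
  node 7: h_left=1, h_right=1, diff=0 [OK], height=2
  node 28: h_left=-1, h_right=-1, diff=0 [OK], height=0
  node 29: h_left=0, h_right=-1, diff=1 [OK], height=1
  node 37: h_left=-1, h_right=-1, diff=0 [OK], height=0
  node 42: h_left=0, h_right=-1, diff=1 [OK], height=1
  node 35: h_left=1, h_right=1, diff=0 [OK], height=2
  node 20: h_left=2, h_right=2, diff=0 [OK], height=3
All nodes satisfy the balance condition.
Result: Balanced


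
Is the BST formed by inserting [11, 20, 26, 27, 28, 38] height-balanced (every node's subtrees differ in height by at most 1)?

Tree (level-order array): [11, None, 20, None, 26, None, 27, None, 28, None, 38]
Definition: a tree is height-balanced if, at every node, |h(left) - h(right)| <= 1 (empty subtree has height -1).
Bottom-up per-node check:
  node 38: h_left=-1, h_right=-1, diff=0 [OK], height=0
  node 28: h_left=-1, h_right=0, diff=1 [OK], height=1
  node 27: h_left=-1, h_right=1, diff=2 [FAIL (|-1-1|=2 > 1)], height=2
  node 26: h_left=-1, h_right=2, diff=3 [FAIL (|-1-2|=3 > 1)], height=3
  node 20: h_left=-1, h_right=3, diff=4 [FAIL (|-1-3|=4 > 1)], height=4
  node 11: h_left=-1, h_right=4, diff=5 [FAIL (|-1-4|=5 > 1)], height=5
Node 27 violates the condition: |-1 - 1| = 2 > 1.
Result: Not balanced


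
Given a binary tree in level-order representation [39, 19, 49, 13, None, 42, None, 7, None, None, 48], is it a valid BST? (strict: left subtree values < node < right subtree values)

Level-order array: [39, 19, 49, 13, None, 42, None, 7, None, None, 48]
Validate using subtree bounds (lo, hi): at each node, require lo < value < hi,
then recurse left with hi=value and right with lo=value.
Preorder trace (stopping at first violation):
  at node 39 with bounds (-inf, +inf): OK
  at node 19 with bounds (-inf, 39): OK
  at node 13 with bounds (-inf, 19): OK
  at node 7 with bounds (-inf, 13): OK
  at node 49 with bounds (39, +inf): OK
  at node 42 with bounds (39, 49): OK
  at node 48 with bounds (42, 49): OK
No violation found at any node.
Result: Valid BST


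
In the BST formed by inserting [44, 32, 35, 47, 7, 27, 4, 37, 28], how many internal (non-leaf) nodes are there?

Tree built from: [44, 32, 35, 47, 7, 27, 4, 37, 28]
Tree (level-order array): [44, 32, 47, 7, 35, None, None, 4, 27, None, 37, None, None, None, 28]
Rule: An internal node has at least one child.
Per-node child counts:
  node 44: 2 child(ren)
  node 32: 2 child(ren)
  node 7: 2 child(ren)
  node 4: 0 child(ren)
  node 27: 1 child(ren)
  node 28: 0 child(ren)
  node 35: 1 child(ren)
  node 37: 0 child(ren)
  node 47: 0 child(ren)
Matching nodes: [44, 32, 7, 27, 35]
Count of internal (non-leaf) nodes: 5


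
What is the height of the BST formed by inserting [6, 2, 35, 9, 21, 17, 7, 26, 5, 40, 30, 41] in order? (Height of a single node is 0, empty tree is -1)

Insertion order: [6, 2, 35, 9, 21, 17, 7, 26, 5, 40, 30, 41]
Tree (level-order array): [6, 2, 35, None, 5, 9, 40, None, None, 7, 21, None, 41, None, None, 17, 26, None, None, None, None, None, 30]
Compute height bottom-up (empty subtree = -1):
  height(5) = 1 + max(-1, -1) = 0
  height(2) = 1 + max(-1, 0) = 1
  height(7) = 1 + max(-1, -1) = 0
  height(17) = 1 + max(-1, -1) = 0
  height(30) = 1 + max(-1, -1) = 0
  height(26) = 1 + max(-1, 0) = 1
  height(21) = 1 + max(0, 1) = 2
  height(9) = 1 + max(0, 2) = 3
  height(41) = 1 + max(-1, -1) = 0
  height(40) = 1 + max(-1, 0) = 1
  height(35) = 1 + max(3, 1) = 4
  height(6) = 1 + max(1, 4) = 5
Height = 5


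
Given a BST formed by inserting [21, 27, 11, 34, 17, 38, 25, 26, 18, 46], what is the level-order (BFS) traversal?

Tree insertion order: [21, 27, 11, 34, 17, 38, 25, 26, 18, 46]
Tree (level-order array): [21, 11, 27, None, 17, 25, 34, None, 18, None, 26, None, 38, None, None, None, None, None, 46]
BFS from the root, enqueuing left then right child of each popped node:
  queue [21] -> pop 21, enqueue [11, 27], visited so far: [21]
  queue [11, 27] -> pop 11, enqueue [17], visited so far: [21, 11]
  queue [27, 17] -> pop 27, enqueue [25, 34], visited so far: [21, 11, 27]
  queue [17, 25, 34] -> pop 17, enqueue [18], visited so far: [21, 11, 27, 17]
  queue [25, 34, 18] -> pop 25, enqueue [26], visited so far: [21, 11, 27, 17, 25]
  queue [34, 18, 26] -> pop 34, enqueue [38], visited so far: [21, 11, 27, 17, 25, 34]
  queue [18, 26, 38] -> pop 18, enqueue [none], visited so far: [21, 11, 27, 17, 25, 34, 18]
  queue [26, 38] -> pop 26, enqueue [none], visited so far: [21, 11, 27, 17, 25, 34, 18, 26]
  queue [38] -> pop 38, enqueue [46], visited so far: [21, 11, 27, 17, 25, 34, 18, 26, 38]
  queue [46] -> pop 46, enqueue [none], visited so far: [21, 11, 27, 17, 25, 34, 18, 26, 38, 46]
Result: [21, 11, 27, 17, 25, 34, 18, 26, 38, 46]


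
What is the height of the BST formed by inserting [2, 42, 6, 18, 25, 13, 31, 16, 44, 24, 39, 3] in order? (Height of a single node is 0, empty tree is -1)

Insertion order: [2, 42, 6, 18, 25, 13, 31, 16, 44, 24, 39, 3]
Tree (level-order array): [2, None, 42, 6, 44, 3, 18, None, None, None, None, 13, 25, None, 16, 24, 31, None, None, None, None, None, 39]
Compute height bottom-up (empty subtree = -1):
  height(3) = 1 + max(-1, -1) = 0
  height(16) = 1 + max(-1, -1) = 0
  height(13) = 1 + max(-1, 0) = 1
  height(24) = 1 + max(-1, -1) = 0
  height(39) = 1 + max(-1, -1) = 0
  height(31) = 1 + max(-1, 0) = 1
  height(25) = 1 + max(0, 1) = 2
  height(18) = 1 + max(1, 2) = 3
  height(6) = 1 + max(0, 3) = 4
  height(44) = 1 + max(-1, -1) = 0
  height(42) = 1 + max(4, 0) = 5
  height(2) = 1 + max(-1, 5) = 6
Height = 6


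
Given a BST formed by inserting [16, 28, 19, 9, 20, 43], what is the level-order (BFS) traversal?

Tree insertion order: [16, 28, 19, 9, 20, 43]
Tree (level-order array): [16, 9, 28, None, None, 19, 43, None, 20]
BFS from the root, enqueuing left then right child of each popped node:
  queue [16] -> pop 16, enqueue [9, 28], visited so far: [16]
  queue [9, 28] -> pop 9, enqueue [none], visited so far: [16, 9]
  queue [28] -> pop 28, enqueue [19, 43], visited so far: [16, 9, 28]
  queue [19, 43] -> pop 19, enqueue [20], visited so far: [16, 9, 28, 19]
  queue [43, 20] -> pop 43, enqueue [none], visited so far: [16, 9, 28, 19, 43]
  queue [20] -> pop 20, enqueue [none], visited so far: [16, 9, 28, 19, 43, 20]
Result: [16, 9, 28, 19, 43, 20]


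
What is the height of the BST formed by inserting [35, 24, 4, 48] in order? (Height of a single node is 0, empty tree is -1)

Insertion order: [35, 24, 4, 48]
Tree (level-order array): [35, 24, 48, 4]
Compute height bottom-up (empty subtree = -1):
  height(4) = 1 + max(-1, -1) = 0
  height(24) = 1 + max(0, -1) = 1
  height(48) = 1 + max(-1, -1) = 0
  height(35) = 1 + max(1, 0) = 2
Height = 2


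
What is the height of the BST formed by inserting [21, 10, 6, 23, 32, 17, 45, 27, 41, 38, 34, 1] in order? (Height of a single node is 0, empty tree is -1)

Insertion order: [21, 10, 6, 23, 32, 17, 45, 27, 41, 38, 34, 1]
Tree (level-order array): [21, 10, 23, 6, 17, None, 32, 1, None, None, None, 27, 45, None, None, None, None, 41, None, 38, None, 34]
Compute height bottom-up (empty subtree = -1):
  height(1) = 1 + max(-1, -1) = 0
  height(6) = 1 + max(0, -1) = 1
  height(17) = 1 + max(-1, -1) = 0
  height(10) = 1 + max(1, 0) = 2
  height(27) = 1 + max(-1, -1) = 0
  height(34) = 1 + max(-1, -1) = 0
  height(38) = 1 + max(0, -1) = 1
  height(41) = 1 + max(1, -1) = 2
  height(45) = 1 + max(2, -1) = 3
  height(32) = 1 + max(0, 3) = 4
  height(23) = 1 + max(-1, 4) = 5
  height(21) = 1 + max(2, 5) = 6
Height = 6


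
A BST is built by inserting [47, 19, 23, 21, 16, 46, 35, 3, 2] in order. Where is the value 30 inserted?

Starting tree (level order): [47, 19, None, 16, 23, 3, None, 21, 46, 2, None, None, None, 35]
Insertion path: 47 -> 19 -> 23 -> 46 -> 35
Result: insert 30 as left child of 35
Final tree (level order): [47, 19, None, 16, 23, 3, None, 21, 46, 2, None, None, None, 35, None, None, None, 30]


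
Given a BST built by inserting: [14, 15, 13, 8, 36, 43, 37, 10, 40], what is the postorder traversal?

Tree insertion order: [14, 15, 13, 8, 36, 43, 37, 10, 40]
Tree (level-order array): [14, 13, 15, 8, None, None, 36, None, 10, None, 43, None, None, 37, None, None, 40]
Postorder traversal: [10, 8, 13, 40, 37, 43, 36, 15, 14]


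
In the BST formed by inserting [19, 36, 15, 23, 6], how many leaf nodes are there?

Tree built from: [19, 36, 15, 23, 6]
Tree (level-order array): [19, 15, 36, 6, None, 23]
Rule: A leaf has 0 children.
Per-node child counts:
  node 19: 2 child(ren)
  node 15: 1 child(ren)
  node 6: 0 child(ren)
  node 36: 1 child(ren)
  node 23: 0 child(ren)
Matching nodes: [6, 23]
Count of leaf nodes: 2


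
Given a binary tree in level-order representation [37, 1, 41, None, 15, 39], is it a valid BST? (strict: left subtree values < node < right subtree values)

Level-order array: [37, 1, 41, None, 15, 39]
Validate using subtree bounds (lo, hi): at each node, require lo < value < hi,
then recurse left with hi=value and right with lo=value.
Preorder trace (stopping at first violation):
  at node 37 with bounds (-inf, +inf): OK
  at node 1 with bounds (-inf, 37): OK
  at node 15 with bounds (1, 37): OK
  at node 41 with bounds (37, +inf): OK
  at node 39 with bounds (37, 41): OK
No violation found at any node.
Result: Valid BST


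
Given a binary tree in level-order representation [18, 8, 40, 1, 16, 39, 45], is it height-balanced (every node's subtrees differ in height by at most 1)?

Tree (level-order array): [18, 8, 40, 1, 16, 39, 45]
Definition: a tree is height-balanced if, at every node, |h(left) - h(right)| <= 1 (empty subtree has height -1).
Bottom-up per-node check:
  node 1: h_left=-1, h_right=-1, diff=0 [OK], height=0
  node 16: h_left=-1, h_right=-1, diff=0 [OK], height=0
  node 8: h_left=0, h_right=0, diff=0 [OK], height=1
  node 39: h_left=-1, h_right=-1, diff=0 [OK], height=0
  node 45: h_left=-1, h_right=-1, diff=0 [OK], height=0
  node 40: h_left=0, h_right=0, diff=0 [OK], height=1
  node 18: h_left=1, h_right=1, diff=0 [OK], height=2
All nodes satisfy the balance condition.
Result: Balanced


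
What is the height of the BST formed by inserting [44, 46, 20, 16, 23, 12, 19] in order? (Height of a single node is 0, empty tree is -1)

Insertion order: [44, 46, 20, 16, 23, 12, 19]
Tree (level-order array): [44, 20, 46, 16, 23, None, None, 12, 19]
Compute height bottom-up (empty subtree = -1):
  height(12) = 1 + max(-1, -1) = 0
  height(19) = 1 + max(-1, -1) = 0
  height(16) = 1 + max(0, 0) = 1
  height(23) = 1 + max(-1, -1) = 0
  height(20) = 1 + max(1, 0) = 2
  height(46) = 1 + max(-1, -1) = 0
  height(44) = 1 + max(2, 0) = 3
Height = 3


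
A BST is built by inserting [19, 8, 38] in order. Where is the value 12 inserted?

Starting tree (level order): [19, 8, 38]
Insertion path: 19 -> 8
Result: insert 12 as right child of 8
Final tree (level order): [19, 8, 38, None, 12]


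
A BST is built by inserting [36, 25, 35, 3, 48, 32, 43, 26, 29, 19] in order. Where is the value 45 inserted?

Starting tree (level order): [36, 25, 48, 3, 35, 43, None, None, 19, 32, None, None, None, None, None, 26, None, None, 29]
Insertion path: 36 -> 48 -> 43
Result: insert 45 as right child of 43
Final tree (level order): [36, 25, 48, 3, 35, 43, None, None, 19, 32, None, None, 45, None, None, 26, None, None, None, None, 29]


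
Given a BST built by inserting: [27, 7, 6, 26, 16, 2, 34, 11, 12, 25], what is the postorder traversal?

Tree insertion order: [27, 7, 6, 26, 16, 2, 34, 11, 12, 25]
Tree (level-order array): [27, 7, 34, 6, 26, None, None, 2, None, 16, None, None, None, 11, 25, None, 12]
Postorder traversal: [2, 6, 12, 11, 25, 16, 26, 7, 34, 27]


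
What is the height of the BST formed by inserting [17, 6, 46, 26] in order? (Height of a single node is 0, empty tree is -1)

Insertion order: [17, 6, 46, 26]
Tree (level-order array): [17, 6, 46, None, None, 26]
Compute height bottom-up (empty subtree = -1):
  height(6) = 1 + max(-1, -1) = 0
  height(26) = 1 + max(-1, -1) = 0
  height(46) = 1 + max(0, -1) = 1
  height(17) = 1 + max(0, 1) = 2
Height = 2


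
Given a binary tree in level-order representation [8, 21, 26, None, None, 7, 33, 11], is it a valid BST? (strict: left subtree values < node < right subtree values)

Level-order array: [8, 21, 26, None, None, 7, 33, 11]
Validate using subtree bounds (lo, hi): at each node, require lo < value < hi,
then recurse left with hi=value and right with lo=value.
Preorder trace (stopping at first violation):
  at node 8 with bounds (-inf, +inf): OK
  at node 21 with bounds (-inf, 8): VIOLATION
Node 21 violates its bound: not (-inf < 21 < 8).
Result: Not a valid BST


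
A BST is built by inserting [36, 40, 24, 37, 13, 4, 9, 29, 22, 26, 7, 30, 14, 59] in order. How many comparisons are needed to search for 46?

Search path for 46: 36 -> 40 -> 59
Found: False
Comparisons: 3


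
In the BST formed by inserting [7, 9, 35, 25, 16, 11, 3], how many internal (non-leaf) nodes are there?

Tree built from: [7, 9, 35, 25, 16, 11, 3]
Tree (level-order array): [7, 3, 9, None, None, None, 35, 25, None, 16, None, 11]
Rule: An internal node has at least one child.
Per-node child counts:
  node 7: 2 child(ren)
  node 3: 0 child(ren)
  node 9: 1 child(ren)
  node 35: 1 child(ren)
  node 25: 1 child(ren)
  node 16: 1 child(ren)
  node 11: 0 child(ren)
Matching nodes: [7, 9, 35, 25, 16]
Count of internal (non-leaf) nodes: 5


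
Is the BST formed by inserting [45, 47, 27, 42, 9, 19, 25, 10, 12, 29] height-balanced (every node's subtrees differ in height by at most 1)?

Tree (level-order array): [45, 27, 47, 9, 42, None, None, None, 19, 29, None, 10, 25, None, None, None, 12]
Definition: a tree is height-balanced if, at every node, |h(left) - h(right)| <= 1 (empty subtree has height -1).
Bottom-up per-node check:
  node 12: h_left=-1, h_right=-1, diff=0 [OK], height=0
  node 10: h_left=-1, h_right=0, diff=1 [OK], height=1
  node 25: h_left=-1, h_right=-1, diff=0 [OK], height=0
  node 19: h_left=1, h_right=0, diff=1 [OK], height=2
  node 9: h_left=-1, h_right=2, diff=3 [FAIL (|-1-2|=3 > 1)], height=3
  node 29: h_left=-1, h_right=-1, diff=0 [OK], height=0
  node 42: h_left=0, h_right=-1, diff=1 [OK], height=1
  node 27: h_left=3, h_right=1, diff=2 [FAIL (|3-1|=2 > 1)], height=4
  node 47: h_left=-1, h_right=-1, diff=0 [OK], height=0
  node 45: h_left=4, h_right=0, diff=4 [FAIL (|4-0|=4 > 1)], height=5
Node 9 violates the condition: |-1 - 2| = 3 > 1.
Result: Not balanced


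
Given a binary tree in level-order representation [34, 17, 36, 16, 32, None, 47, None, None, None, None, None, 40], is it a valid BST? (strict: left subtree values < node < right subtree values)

Level-order array: [34, 17, 36, 16, 32, None, 47, None, None, None, None, None, 40]
Validate using subtree bounds (lo, hi): at each node, require lo < value < hi,
then recurse left with hi=value and right with lo=value.
Preorder trace (stopping at first violation):
  at node 34 with bounds (-inf, +inf): OK
  at node 17 with bounds (-inf, 34): OK
  at node 16 with bounds (-inf, 17): OK
  at node 32 with bounds (17, 34): OK
  at node 36 with bounds (34, +inf): OK
  at node 47 with bounds (36, +inf): OK
  at node 40 with bounds (47, +inf): VIOLATION
Node 40 violates its bound: not (47 < 40 < +inf).
Result: Not a valid BST


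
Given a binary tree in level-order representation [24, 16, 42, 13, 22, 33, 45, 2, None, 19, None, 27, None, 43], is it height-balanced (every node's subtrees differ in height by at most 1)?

Tree (level-order array): [24, 16, 42, 13, 22, 33, 45, 2, None, 19, None, 27, None, 43]
Definition: a tree is height-balanced if, at every node, |h(left) - h(right)| <= 1 (empty subtree has height -1).
Bottom-up per-node check:
  node 2: h_left=-1, h_right=-1, diff=0 [OK], height=0
  node 13: h_left=0, h_right=-1, diff=1 [OK], height=1
  node 19: h_left=-1, h_right=-1, diff=0 [OK], height=0
  node 22: h_left=0, h_right=-1, diff=1 [OK], height=1
  node 16: h_left=1, h_right=1, diff=0 [OK], height=2
  node 27: h_left=-1, h_right=-1, diff=0 [OK], height=0
  node 33: h_left=0, h_right=-1, diff=1 [OK], height=1
  node 43: h_left=-1, h_right=-1, diff=0 [OK], height=0
  node 45: h_left=0, h_right=-1, diff=1 [OK], height=1
  node 42: h_left=1, h_right=1, diff=0 [OK], height=2
  node 24: h_left=2, h_right=2, diff=0 [OK], height=3
All nodes satisfy the balance condition.
Result: Balanced


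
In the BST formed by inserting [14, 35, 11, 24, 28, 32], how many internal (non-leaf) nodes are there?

Tree built from: [14, 35, 11, 24, 28, 32]
Tree (level-order array): [14, 11, 35, None, None, 24, None, None, 28, None, 32]
Rule: An internal node has at least one child.
Per-node child counts:
  node 14: 2 child(ren)
  node 11: 0 child(ren)
  node 35: 1 child(ren)
  node 24: 1 child(ren)
  node 28: 1 child(ren)
  node 32: 0 child(ren)
Matching nodes: [14, 35, 24, 28]
Count of internal (non-leaf) nodes: 4


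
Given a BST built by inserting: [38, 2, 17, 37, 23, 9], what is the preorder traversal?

Tree insertion order: [38, 2, 17, 37, 23, 9]
Tree (level-order array): [38, 2, None, None, 17, 9, 37, None, None, 23]
Preorder traversal: [38, 2, 17, 9, 37, 23]


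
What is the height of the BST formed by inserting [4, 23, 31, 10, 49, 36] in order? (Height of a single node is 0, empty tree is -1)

Insertion order: [4, 23, 31, 10, 49, 36]
Tree (level-order array): [4, None, 23, 10, 31, None, None, None, 49, 36]
Compute height bottom-up (empty subtree = -1):
  height(10) = 1 + max(-1, -1) = 0
  height(36) = 1 + max(-1, -1) = 0
  height(49) = 1 + max(0, -1) = 1
  height(31) = 1 + max(-1, 1) = 2
  height(23) = 1 + max(0, 2) = 3
  height(4) = 1 + max(-1, 3) = 4
Height = 4


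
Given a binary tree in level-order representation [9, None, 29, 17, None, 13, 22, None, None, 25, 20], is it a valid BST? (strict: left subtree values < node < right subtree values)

Level-order array: [9, None, 29, 17, None, 13, 22, None, None, 25, 20]
Validate using subtree bounds (lo, hi): at each node, require lo < value < hi,
then recurse left with hi=value and right with lo=value.
Preorder trace (stopping at first violation):
  at node 9 with bounds (-inf, +inf): OK
  at node 29 with bounds (9, +inf): OK
  at node 17 with bounds (9, 29): OK
  at node 13 with bounds (9, 17): OK
  at node 22 with bounds (17, 29): OK
  at node 25 with bounds (17, 22): VIOLATION
Node 25 violates its bound: not (17 < 25 < 22).
Result: Not a valid BST


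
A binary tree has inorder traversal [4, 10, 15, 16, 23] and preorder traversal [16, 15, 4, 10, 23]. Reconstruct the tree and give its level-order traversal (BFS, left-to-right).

Inorder:  [4, 10, 15, 16, 23]
Preorder: [16, 15, 4, 10, 23]
Algorithm: preorder visits root first, so consume preorder in order;
for each root, split the current inorder slice at that value into
left-subtree inorder and right-subtree inorder, then recurse.
Recursive splits:
  root=16; inorder splits into left=[4, 10, 15], right=[23]
  root=15; inorder splits into left=[4, 10], right=[]
  root=4; inorder splits into left=[], right=[10]
  root=10; inorder splits into left=[], right=[]
  root=23; inorder splits into left=[], right=[]
Reconstructed level-order: [16, 15, 23, 4, 10]


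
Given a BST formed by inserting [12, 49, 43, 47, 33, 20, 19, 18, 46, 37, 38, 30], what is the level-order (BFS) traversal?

Tree insertion order: [12, 49, 43, 47, 33, 20, 19, 18, 46, 37, 38, 30]
Tree (level-order array): [12, None, 49, 43, None, 33, 47, 20, 37, 46, None, 19, 30, None, 38, None, None, 18]
BFS from the root, enqueuing left then right child of each popped node:
  queue [12] -> pop 12, enqueue [49], visited so far: [12]
  queue [49] -> pop 49, enqueue [43], visited so far: [12, 49]
  queue [43] -> pop 43, enqueue [33, 47], visited so far: [12, 49, 43]
  queue [33, 47] -> pop 33, enqueue [20, 37], visited so far: [12, 49, 43, 33]
  queue [47, 20, 37] -> pop 47, enqueue [46], visited so far: [12, 49, 43, 33, 47]
  queue [20, 37, 46] -> pop 20, enqueue [19, 30], visited so far: [12, 49, 43, 33, 47, 20]
  queue [37, 46, 19, 30] -> pop 37, enqueue [38], visited so far: [12, 49, 43, 33, 47, 20, 37]
  queue [46, 19, 30, 38] -> pop 46, enqueue [none], visited so far: [12, 49, 43, 33, 47, 20, 37, 46]
  queue [19, 30, 38] -> pop 19, enqueue [18], visited so far: [12, 49, 43, 33, 47, 20, 37, 46, 19]
  queue [30, 38, 18] -> pop 30, enqueue [none], visited so far: [12, 49, 43, 33, 47, 20, 37, 46, 19, 30]
  queue [38, 18] -> pop 38, enqueue [none], visited so far: [12, 49, 43, 33, 47, 20, 37, 46, 19, 30, 38]
  queue [18] -> pop 18, enqueue [none], visited so far: [12, 49, 43, 33, 47, 20, 37, 46, 19, 30, 38, 18]
Result: [12, 49, 43, 33, 47, 20, 37, 46, 19, 30, 38, 18]


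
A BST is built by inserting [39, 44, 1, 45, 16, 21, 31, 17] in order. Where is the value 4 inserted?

Starting tree (level order): [39, 1, 44, None, 16, None, 45, None, 21, None, None, 17, 31]
Insertion path: 39 -> 1 -> 16
Result: insert 4 as left child of 16
Final tree (level order): [39, 1, 44, None, 16, None, 45, 4, 21, None, None, None, None, 17, 31]


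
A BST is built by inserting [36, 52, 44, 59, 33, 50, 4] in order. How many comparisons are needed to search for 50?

Search path for 50: 36 -> 52 -> 44 -> 50
Found: True
Comparisons: 4


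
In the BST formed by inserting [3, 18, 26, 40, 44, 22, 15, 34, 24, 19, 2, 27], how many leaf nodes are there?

Tree built from: [3, 18, 26, 40, 44, 22, 15, 34, 24, 19, 2, 27]
Tree (level-order array): [3, 2, 18, None, None, 15, 26, None, None, 22, 40, 19, 24, 34, 44, None, None, None, None, 27]
Rule: A leaf has 0 children.
Per-node child counts:
  node 3: 2 child(ren)
  node 2: 0 child(ren)
  node 18: 2 child(ren)
  node 15: 0 child(ren)
  node 26: 2 child(ren)
  node 22: 2 child(ren)
  node 19: 0 child(ren)
  node 24: 0 child(ren)
  node 40: 2 child(ren)
  node 34: 1 child(ren)
  node 27: 0 child(ren)
  node 44: 0 child(ren)
Matching nodes: [2, 15, 19, 24, 27, 44]
Count of leaf nodes: 6


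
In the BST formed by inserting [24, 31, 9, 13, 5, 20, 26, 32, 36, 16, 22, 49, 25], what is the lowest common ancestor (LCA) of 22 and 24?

Tree insertion order: [24, 31, 9, 13, 5, 20, 26, 32, 36, 16, 22, 49, 25]
Tree (level-order array): [24, 9, 31, 5, 13, 26, 32, None, None, None, 20, 25, None, None, 36, 16, 22, None, None, None, 49]
In a BST, the LCA of p=22, q=24 is the first node v on the
root-to-leaf path with p <= v <= q (go left if both < v, right if both > v).
Walk from root:
  at 24: 22 <= 24 <= 24, this is the LCA
LCA = 24


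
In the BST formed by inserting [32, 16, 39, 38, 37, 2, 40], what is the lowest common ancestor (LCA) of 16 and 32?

Tree insertion order: [32, 16, 39, 38, 37, 2, 40]
Tree (level-order array): [32, 16, 39, 2, None, 38, 40, None, None, 37]
In a BST, the LCA of p=16, q=32 is the first node v on the
root-to-leaf path with p <= v <= q (go left if both < v, right if both > v).
Walk from root:
  at 32: 16 <= 32 <= 32, this is the LCA
LCA = 32


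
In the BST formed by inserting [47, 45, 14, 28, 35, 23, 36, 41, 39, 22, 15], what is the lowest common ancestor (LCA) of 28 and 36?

Tree insertion order: [47, 45, 14, 28, 35, 23, 36, 41, 39, 22, 15]
Tree (level-order array): [47, 45, None, 14, None, None, 28, 23, 35, 22, None, None, 36, 15, None, None, 41, None, None, 39]
In a BST, the LCA of p=28, q=36 is the first node v on the
root-to-leaf path with p <= v <= q (go left if both < v, right if both > v).
Walk from root:
  at 47: both 28 and 36 < 47, go left
  at 45: both 28 and 36 < 45, go left
  at 14: both 28 and 36 > 14, go right
  at 28: 28 <= 28 <= 36, this is the LCA
LCA = 28


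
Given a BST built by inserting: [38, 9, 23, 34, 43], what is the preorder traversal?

Tree insertion order: [38, 9, 23, 34, 43]
Tree (level-order array): [38, 9, 43, None, 23, None, None, None, 34]
Preorder traversal: [38, 9, 23, 34, 43]


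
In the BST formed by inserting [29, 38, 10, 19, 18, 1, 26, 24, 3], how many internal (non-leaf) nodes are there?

Tree built from: [29, 38, 10, 19, 18, 1, 26, 24, 3]
Tree (level-order array): [29, 10, 38, 1, 19, None, None, None, 3, 18, 26, None, None, None, None, 24]
Rule: An internal node has at least one child.
Per-node child counts:
  node 29: 2 child(ren)
  node 10: 2 child(ren)
  node 1: 1 child(ren)
  node 3: 0 child(ren)
  node 19: 2 child(ren)
  node 18: 0 child(ren)
  node 26: 1 child(ren)
  node 24: 0 child(ren)
  node 38: 0 child(ren)
Matching nodes: [29, 10, 1, 19, 26]
Count of internal (non-leaf) nodes: 5


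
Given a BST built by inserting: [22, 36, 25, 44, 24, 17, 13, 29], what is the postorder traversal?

Tree insertion order: [22, 36, 25, 44, 24, 17, 13, 29]
Tree (level-order array): [22, 17, 36, 13, None, 25, 44, None, None, 24, 29]
Postorder traversal: [13, 17, 24, 29, 25, 44, 36, 22]


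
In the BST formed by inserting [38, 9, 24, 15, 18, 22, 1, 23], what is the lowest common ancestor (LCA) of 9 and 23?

Tree insertion order: [38, 9, 24, 15, 18, 22, 1, 23]
Tree (level-order array): [38, 9, None, 1, 24, None, None, 15, None, None, 18, None, 22, None, 23]
In a BST, the LCA of p=9, q=23 is the first node v on the
root-to-leaf path with p <= v <= q (go left if both < v, right if both > v).
Walk from root:
  at 38: both 9 and 23 < 38, go left
  at 9: 9 <= 9 <= 23, this is the LCA
LCA = 9


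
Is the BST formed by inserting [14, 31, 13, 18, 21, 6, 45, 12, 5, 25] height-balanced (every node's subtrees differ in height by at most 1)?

Tree (level-order array): [14, 13, 31, 6, None, 18, 45, 5, 12, None, 21, None, None, None, None, None, None, None, 25]
Definition: a tree is height-balanced if, at every node, |h(left) - h(right)| <= 1 (empty subtree has height -1).
Bottom-up per-node check:
  node 5: h_left=-1, h_right=-1, diff=0 [OK], height=0
  node 12: h_left=-1, h_right=-1, diff=0 [OK], height=0
  node 6: h_left=0, h_right=0, diff=0 [OK], height=1
  node 13: h_left=1, h_right=-1, diff=2 [FAIL (|1--1|=2 > 1)], height=2
  node 25: h_left=-1, h_right=-1, diff=0 [OK], height=0
  node 21: h_left=-1, h_right=0, diff=1 [OK], height=1
  node 18: h_left=-1, h_right=1, diff=2 [FAIL (|-1-1|=2 > 1)], height=2
  node 45: h_left=-1, h_right=-1, diff=0 [OK], height=0
  node 31: h_left=2, h_right=0, diff=2 [FAIL (|2-0|=2 > 1)], height=3
  node 14: h_left=2, h_right=3, diff=1 [OK], height=4
Node 13 violates the condition: |1 - -1| = 2 > 1.
Result: Not balanced


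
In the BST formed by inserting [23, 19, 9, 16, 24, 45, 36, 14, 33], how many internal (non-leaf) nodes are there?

Tree built from: [23, 19, 9, 16, 24, 45, 36, 14, 33]
Tree (level-order array): [23, 19, 24, 9, None, None, 45, None, 16, 36, None, 14, None, 33]
Rule: An internal node has at least one child.
Per-node child counts:
  node 23: 2 child(ren)
  node 19: 1 child(ren)
  node 9: 1 child(ren)
  node 16: 1 child(ren)
  node 14: 0 child(ren)
  node 24: 1 child(ren)
  node 45: 1 child(ren)
  node 36: 1 child(ren)
  node 33: 0 child(ren)
Matching nodes: [23, 19, 9, 16, 24, 45, 36]
Count of internal (non-leaf) nodes: 7


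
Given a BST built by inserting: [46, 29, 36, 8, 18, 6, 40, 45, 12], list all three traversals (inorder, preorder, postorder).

Tree insertion order: [46, 29, 36, 8, 18, 6, 40, 45, 12]
Tree (level-order array): [46, 29, None, 8, 36, 6, 18, None, 40, None, None, 12, None, None, 45]
Inorder (L, root, R): [6, 8, 12, 18, 29, 36, 40, 45, 46]
Preorder (root, L, R): [46, 29, 8, 6, 18, 12, 36, 40, 45]
Postorder (L, R, root): [6, 12, 18, 8, 45, 40, 36, 29, 46]


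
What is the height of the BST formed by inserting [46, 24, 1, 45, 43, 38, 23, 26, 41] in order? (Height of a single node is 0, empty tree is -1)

Insertion order: [46, 24, 1, 45, 43, 38, 23, 26, 41]
Tree (level-order array): [46, 24, None, 1, 45, None, 23, 43, None, None, None, 38, None, 26, 41]
Compute height bottom-up (empty subtree = -1):
  height(23) = 1 + max(-1, -1) = 0
  height(1) = 1 + max(-1, 0) = 1
  height(26) = 1 + max(-1, -1) = 0
  height(41) = 1 + max(-1, -1) = 0
  height(38) = 1 + max(0, 0) = 1
  height(43) = 1 + max(1, -1) = 2
  height(45) = 1 + max(2, -1) = 3
  height(24) = 1 + max(1, 3) = 4
  height(46) = 1 + max(4, -1) = 5
Height = 5


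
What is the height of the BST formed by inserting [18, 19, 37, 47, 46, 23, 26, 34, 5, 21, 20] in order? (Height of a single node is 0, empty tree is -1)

Insertion order: [18, 19, 37, 47, 46, 23, 26, 34, 5, 21, 20]
Tree (level-order array): [18, 5, 19, None, None, None, 37, 23, 47, 21, 26, 46, None, 20, None, None, 34]
Compute height bottom-up (empty subtree = -1):
  height(5) = 1 + max(-1, -1) = 0
  height(20) = 1 + max(-1, -1) = 0
  height(21) = 1 + max(0, -1) = 1
  height(34) = 1 + max(-1, -1) = 0
  height(26) = 1 + max(-1, 0) = 1
  height(23) = 1 + max(1, 1) = 2
  height(46) = 1 + max(-1, -1) = 0
  height(47) = 1 + max(0, -1) = 1
  height(37) = 1 + max(2, 1) = 3
  height(19) = 1 + max(-1, 3) = 4
  height(18) = 1 + max(0, 4) = 5
Height = 5


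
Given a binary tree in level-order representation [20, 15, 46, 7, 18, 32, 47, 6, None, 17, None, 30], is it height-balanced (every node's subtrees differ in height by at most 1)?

Tree (level-order array): [20, 15, 46, 7, 18, 32, 47, 6, None, 17, None, 30]
Definition: a tree is height-balanced if, at every node, |h(left) - h(right)| <= 1 (empty subtree has height -1).
Bottom-up per-node check:
  node 6: h_left=-1, h_right=-1, diff=0 [OK], height=0
  node 7: h_left=0, h_right=-1, diff=1 [OK], height=1
  node 17: h_left=-1, h_right=-1, diff=0 [OK], height=0
  node 18: h_left=0, h_right=-1, diff=1 [OK], height=1
  node 15: h_left=1, h_right=1, diff=0 [OK], height=2
  node 30: h_left=-1, h_right=-1, diff=0 [OK], height=0
  node 32: h_left=0, h_right=-1, diff=1 [OK], height=1
  node 47: h_left=-1, h_right=-1, diff=0 [OK], height=0
  node 46: h_left=1, h_right=0, diff=1 [OK], height=2
  node 20: h_left=2, h_right=2, diff=0 [OK], height=3
All nodes satisfy the balance condition.
Result: Balanced


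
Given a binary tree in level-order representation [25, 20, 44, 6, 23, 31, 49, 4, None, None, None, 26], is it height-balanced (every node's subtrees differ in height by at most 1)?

Tree (level-order array): [25, 20, 44, 6, 23, 31, 49, 4, None, None, None, 26]
Definition: a tree is height-balanced if, at every node, |h(left) - h(right)| <= 1 (empty subtree has height -1).
Bottom-up per-node check:
  node 4: h_left=-1, h_right=-1, diff=0 [OK], height=0
  node 6: h_left=0, h_right=-1, diff=1 [OK], height=1
  node 23: h_left=-1, h_right=-1, diff=0 [OK], height=0
  node 20: h_left=1, h_right=0, diff=1 [OK], height=2
  node 26: h_left=-1, h_right=-1, diff=0 [OK], height=0
  node 31: h_left=0, h_right=-1, diff=1 [OK], height=1
  node 49: h_left=-1, h_right=-1, diff=0 [OK], height=0
  node 44: h_left=1, h_right=0, diff=1 [OK], height=2
  node 25: h_left=2, h_right=2, diff=0 [OK], height=3
All nodes satisfy the balance condition.
Result: Balanced


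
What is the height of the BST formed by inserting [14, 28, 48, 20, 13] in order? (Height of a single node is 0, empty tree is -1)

Insertion order: [14, 28, 48, 20, 13]
Tree (level-order array): [14, 13, 28, None, None, 20, 48]
Compute height bottom-up (empty subtree = -1):
  height(13) = 1 + max(-1, -1) = 0
  height(20) = 1 + max(-1, -1) = 0
  height(48) = 1 + max(-1, -1) = 0
  height(28) = 1 + max(0, 0) = 1
  height(14) = 1 + max(0, 1) = 2
Height = 2


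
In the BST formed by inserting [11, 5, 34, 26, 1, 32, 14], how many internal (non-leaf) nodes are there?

Tree built from: [11, 5, 34, 26, 1, 32, 14]
Tree (level-order array): [11, 5, 34, 1, None, 26, None, None, None, 14, 32]
Rule: An internal node has at least one child.
Per-node child counts:
  node 11: 2 child(ren)
  node 5: 1 child(ren)
  node 1: 0 child(ren)
  node 34: 1 child(ren)
  node 26: 2 child(ren)
  node 14: 0 child(ren)
  node 32: 0 child(ren)
Matching nodes: [11, 5, 34, 26]
Count of internal (non-leaf) nodes: 4


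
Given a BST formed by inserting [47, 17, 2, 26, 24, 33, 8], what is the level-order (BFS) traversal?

Tree insertion order: [47, 17, 2, 26, 24, 33, 8]
Tree (level-order array): [47, 17, None, 2, 26, None, 8, 24, 33]
BFS from the root, enqueuing left then right child of each popped node:
  queue [47] -> pop 47, enqueue [17], visited so far: [47]
  queue [17] -> pop 17, enqueue [2, 26], visited so far: [47, 17]
  queue [2, 26] -> pop 2, enqueue [8], visited so far: [47, 17, 2]
  queue [26, 8] -> pop 26, enqueue [24, 33], visited so far: [47, 17, 2, 26]
  queue [8, 24, 33] -> pop 8, enqueue [none], visited so far: [47, 17, 2, 26, 8]
  queue [24, 33] -> pop 24, enqueue [none], visited so far: [47, 17, 2, 26, 8, 24]
  queue [33] -> pop 33, enqueue [none], visited so far: [47, 17, 2, 26, 8, 24, 33]
Result: [47, 17, 2, 26, 8, 24, 33]


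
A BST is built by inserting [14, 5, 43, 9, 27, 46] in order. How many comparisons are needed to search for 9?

Search path for 9: 14 -> 5 -> 9
Found: True
Comparisons: 3


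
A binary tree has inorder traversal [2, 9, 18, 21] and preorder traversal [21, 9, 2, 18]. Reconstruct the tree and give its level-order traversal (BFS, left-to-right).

Inorder:  [2, 9, 18, 21]
Preorder: [21, 9, 2, 18]
Algorithm: preorder visits root first, so consume preorder in order;
for each root, split the current inorder slice at that value into
left-subtree inorder and right-subtree inorder, then recurse.
Recursive splits:
  root=21; inorder splits into left=[2, 9, 18], right=[]
  root=9; inorder splits into left=[2], right=[18]
  root=2; inorder splits into left=[], right=[]
  root=18; inorder splits into left=[], right=[]
Reconstructed level-order: [21, 9, 2, 18]


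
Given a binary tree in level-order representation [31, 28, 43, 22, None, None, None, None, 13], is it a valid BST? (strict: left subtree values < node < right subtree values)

Level-order array: [31, 28, 43, 22, None, None, None, None, 13]
Validate using subtree bounds (lo, hi): at each node, require lo < value < hi,
then recurse left with hi=value and right with lo=value.
Preorder trace (stopping at first violation):
  at node 31 with bounds (-inf, +inf): OK
  at node 28 with bounds (-inf, 31): OK
  at node 22 with bounds (-inf, 28): OK
  at node 13 with bounds (22, 28): VIOLATION
Node 13 violates its bound: not (22 < 13 < 28).
Result: Not a valid BST


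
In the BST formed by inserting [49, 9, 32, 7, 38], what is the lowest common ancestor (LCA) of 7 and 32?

Tree insertion order: [49, 9, 32, 7, 38]
Tree (level-order array): [49, 9, None, 7, 32, None, None, None, 38]
In a BST, the LCA of p=7, q=32 is the first node v on the
root-to-leaf path with p <= v <= q (go left if both < v, right if both > v).
Walk from root:
  at 49: both 7 and 32 < 49, go left
  at 9: 7 <= 9 <= 32, this is the LCA
LCA = 9


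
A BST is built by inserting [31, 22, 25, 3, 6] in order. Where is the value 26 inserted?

Starting tree (level order): [31, 22, None, 3, 25, None, 6]
Insertion path: 31 -> 22 -> 25
Result: insert 26 as right child of 25
Final tree (level order): [31, 22, None, 3, 25, None, 6, None, 26]


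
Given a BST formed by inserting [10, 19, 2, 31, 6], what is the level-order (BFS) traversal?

Tree insertion order: [10, 19, 2, 31, 6]
Tree (level-order array): [10, 2, 19, None, 6, None, 31]
BFS from the root, enqueuing left then right child of each popped node:
  queue [10] -> pop 10, enqueue [2, 19], visited so far: [10]
  queue [2, 19] -> pop 2, enqueue [6], visited so far: [10, 2]
  queue [19, 6] -> pop 19, enqueue [31], visited so far: [10, 2, 19]
  queue [6, 31] -> pop 6, enqueue [none], visited so far: [10, 2, 19, 6]
  queue [31] -> pop 31, enqueue [none], visited so far: [10, 2, 19, 6, 31]
Result: [10, 2, 19, 6, 31]


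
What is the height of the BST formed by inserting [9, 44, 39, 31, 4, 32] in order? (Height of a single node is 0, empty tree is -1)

Insertion order: [9, 44, 39, 31, 4, 32]
Tree (level-order array): [9, 4, 44, None, None, 39, None, 31, None, None, 32]
Compute height bottom-up (empty subtree = -1):
  height(4) = 1 + max(-1, -1) = 0
  height(32) = 1 + max(-1, -1) = 0
  height(31) = 1 + max(-1, 0) = 1
  height(39) = 1 + max(1, -1) = 2
  height(44) = 1 + max(2, -1) = 3
  height(9) = 1 + max(0, 3) = 4
Height = 4


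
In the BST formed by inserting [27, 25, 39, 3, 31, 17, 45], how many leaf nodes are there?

Tree built from: [27, 25, 39, 3, 31, 17, 45]
Tree (level-order array): [27, 25, 39, 3, None, 31, 45, None, 17]
Rule: A leaf has 0 children.
Per-node child counts:
  node 27: 2 child(ren)
  node 25: 1 child(ren)
  node 3: 1 child(ren)
  node 17: 0 child(ren)
  node 39: 2 child(ren)
  node 31: 0 child(ren)
  node 45: 0 child(ren)
Matching nodes: [17, 31, 45]
Count of leaf nodes: 3
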